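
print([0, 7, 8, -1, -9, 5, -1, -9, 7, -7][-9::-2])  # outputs [7]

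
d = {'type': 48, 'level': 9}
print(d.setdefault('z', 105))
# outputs 105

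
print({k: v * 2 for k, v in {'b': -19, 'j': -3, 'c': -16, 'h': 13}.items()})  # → {'b': -38, 'j': -6, 'c': -32, 'h': 26}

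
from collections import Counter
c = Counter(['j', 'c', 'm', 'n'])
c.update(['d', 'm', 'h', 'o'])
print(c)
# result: Counter({'m': 2, 'j': 1, 'c': 1, 'n': 1, 'd': 1, 'h': 1, 'o': 1})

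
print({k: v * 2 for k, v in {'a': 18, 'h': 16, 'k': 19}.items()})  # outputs {'a': 36, 'h': 32, 'k': 38}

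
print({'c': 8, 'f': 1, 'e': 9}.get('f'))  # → 1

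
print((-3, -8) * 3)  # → (-3, -8, -3, -8, -3, -8)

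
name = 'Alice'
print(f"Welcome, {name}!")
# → Welcome, Alice!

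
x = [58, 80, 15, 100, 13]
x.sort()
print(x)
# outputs [13, 15, 58, 80, 100]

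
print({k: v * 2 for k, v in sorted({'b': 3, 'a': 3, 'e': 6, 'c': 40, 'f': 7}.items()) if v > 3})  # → {'c': 80, 'e': 12, 'f': 14}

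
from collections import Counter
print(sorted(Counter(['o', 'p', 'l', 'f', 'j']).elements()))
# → ['f', 'j', 'l', 'o', 'p']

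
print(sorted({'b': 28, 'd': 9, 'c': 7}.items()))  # [('b', 28), ('c', 7), ('d', 9)]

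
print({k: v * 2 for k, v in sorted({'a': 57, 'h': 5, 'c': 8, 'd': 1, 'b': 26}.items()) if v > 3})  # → {'a': 114, 'b': 52, 'c': 16, 'h': 10}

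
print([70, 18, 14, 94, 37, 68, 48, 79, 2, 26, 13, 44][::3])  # [70, 94, 48, 26]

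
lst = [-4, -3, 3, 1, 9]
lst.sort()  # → [-4, -3, 1, 3, 9]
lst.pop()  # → 9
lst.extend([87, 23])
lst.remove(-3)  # [-4, 1, 3, 87, 23]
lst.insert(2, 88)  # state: [-4, 1, 88, 3, 87, 23]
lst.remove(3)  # [-4, 1, 88, 87, 23]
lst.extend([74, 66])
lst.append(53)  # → [-4, 1, 88, 87, 23, 74, 66, 53]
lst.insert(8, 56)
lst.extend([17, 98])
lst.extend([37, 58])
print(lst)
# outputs [-4, 1, 88, 87, 23, 74, 66, 53, 56, 17, 98, 37, 58]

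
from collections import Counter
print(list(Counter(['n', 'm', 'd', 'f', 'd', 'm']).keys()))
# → ['n', 'm', 'd', 'f']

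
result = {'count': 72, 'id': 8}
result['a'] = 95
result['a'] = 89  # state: {'count': 72, 'id': 8, 'a': 89}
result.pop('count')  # 72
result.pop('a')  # 89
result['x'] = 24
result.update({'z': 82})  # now {'id': 8, 'x': 24, 'z': 82}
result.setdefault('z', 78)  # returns 82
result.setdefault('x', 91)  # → 24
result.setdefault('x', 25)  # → 24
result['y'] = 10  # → {'id': 8, 'x': 24, 'z': 82, 'y': 10}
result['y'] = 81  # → {'id': 8, 'x': 24, 'z': 82, 'y': 81}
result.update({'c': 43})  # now {'id': 8, 'x': 24, 'z': 82, 'y': 81, 'c': 43}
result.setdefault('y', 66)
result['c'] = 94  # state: {'id': 8, 'x': 24, 'z': 82, 'y': 81, 'c': 94}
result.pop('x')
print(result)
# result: {'id': 8, 'z': 82, 'y': 81, 'c': 94}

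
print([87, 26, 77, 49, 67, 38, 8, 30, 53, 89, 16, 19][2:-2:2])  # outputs [77, 67, 8, 53]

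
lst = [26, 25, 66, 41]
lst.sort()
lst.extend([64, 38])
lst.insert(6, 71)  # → [25, 26, 41, 66, 64, 38, 71]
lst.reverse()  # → [71, 38, 64, 66, 41, 26, 25]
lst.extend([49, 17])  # [71, 38, 64, 66, 41, 26, 25, 49, 17]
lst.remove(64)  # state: [71, 38, 66, 41, 26, 25, 49, 17]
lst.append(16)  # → [71, 38, 66, 41, 26, 25, 49, 17, 16]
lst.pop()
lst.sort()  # [17, 25, 26, 38, 41, 49, 66, 71]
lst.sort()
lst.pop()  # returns 71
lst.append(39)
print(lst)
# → [17, 25, 26, 38, 41, 49, 66, 39]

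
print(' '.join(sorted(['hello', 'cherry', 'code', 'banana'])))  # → banana cherry code hello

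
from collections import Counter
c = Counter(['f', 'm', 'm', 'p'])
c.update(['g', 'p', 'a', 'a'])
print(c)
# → Counter({'m': 2, 'p': 2, 'a': 2, 'f': 1, 'g': 1})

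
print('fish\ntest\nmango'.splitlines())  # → ['fish', 'test', 'mango']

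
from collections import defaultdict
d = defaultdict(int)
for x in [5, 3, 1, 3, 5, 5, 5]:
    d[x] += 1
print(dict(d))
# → {5: 4, 3: 2, 1: 1}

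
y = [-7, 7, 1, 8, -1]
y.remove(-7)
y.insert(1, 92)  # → [7, 92, 1, 8, -1]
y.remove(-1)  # [7, 92, 1, 8]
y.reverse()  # [8, 1, 92, 7]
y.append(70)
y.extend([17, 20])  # [8, 1, 92, 7, 70, 17, 20]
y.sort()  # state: [1, 7, 8, 17, 20, 70, 92]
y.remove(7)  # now [1, 8, 17, 20, 70, 92]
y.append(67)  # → [1, 8, 17, 20, 70, 92, 67]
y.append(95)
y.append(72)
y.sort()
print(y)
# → [1, 8, 17, 20, 67, 70, 72, 92, 95]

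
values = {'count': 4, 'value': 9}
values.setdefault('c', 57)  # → 57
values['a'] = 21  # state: {'count': 4, 'value': 9, 'c': 57, 'a': 21}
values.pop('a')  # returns 21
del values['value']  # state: {'count': 4, 'c': 57}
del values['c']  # {'count': 4}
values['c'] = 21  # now {'count': 4, 'c': 21}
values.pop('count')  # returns 4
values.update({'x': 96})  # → {'c': 21, 'x': 96}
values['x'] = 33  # {'c': 21, 'x': 33}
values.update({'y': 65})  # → {'c': 21, 'x': 33, 'y': 65}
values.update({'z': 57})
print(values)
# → {'c': 21, 'x': 33, 'y': 65, 'z': 57}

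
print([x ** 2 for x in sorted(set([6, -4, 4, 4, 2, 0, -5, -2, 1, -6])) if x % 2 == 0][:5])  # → [36, 16, 4, 0, 4]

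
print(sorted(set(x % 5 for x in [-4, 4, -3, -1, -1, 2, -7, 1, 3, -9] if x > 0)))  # [1, 2, 3, 4]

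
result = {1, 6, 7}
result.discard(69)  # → {1, 6, 7}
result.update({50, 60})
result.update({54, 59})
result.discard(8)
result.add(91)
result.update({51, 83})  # {1, 6, 7, 50, 51, 54, 59, 60, 83, 91}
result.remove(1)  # {6, 7, 50, 51, 54, 59, 60, 83, 91}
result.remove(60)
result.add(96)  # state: {6, 7, 50, 51, 54, 59, 83, 91, 96}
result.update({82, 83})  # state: {6, 7, 50, 51, 54, 59, 82, 83, 91, 96}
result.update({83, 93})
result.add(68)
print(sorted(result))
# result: [6, 7, 50, 51, 54, 59, 68, 82, 83, 91, 93, 96]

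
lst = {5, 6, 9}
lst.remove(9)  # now {5, 6}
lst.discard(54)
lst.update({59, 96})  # {5, 6, 59, 96}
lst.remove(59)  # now {5, 6, 96}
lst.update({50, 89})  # {5, 6, 50, 89, 96}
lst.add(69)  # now {5, 6, 50, 69, 89, 96}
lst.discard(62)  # {5, 6, 50, 69, 89, 96}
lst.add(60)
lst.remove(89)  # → {5, 6, 50, 60, 69, 96}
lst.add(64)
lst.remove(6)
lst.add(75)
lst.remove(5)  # {50, 60, 64, 69, 75, 96}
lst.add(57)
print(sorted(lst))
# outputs [50, 57, 60, 64, 69, 75, 96]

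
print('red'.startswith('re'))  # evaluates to True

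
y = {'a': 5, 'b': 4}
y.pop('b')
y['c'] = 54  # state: {'a': 5, 'c': 54}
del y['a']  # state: {'c': 54}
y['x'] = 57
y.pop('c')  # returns 54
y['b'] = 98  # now {'x': 57, 'b': 98}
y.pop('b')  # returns 98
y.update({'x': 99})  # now {'x': 99}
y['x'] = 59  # {'x': 59}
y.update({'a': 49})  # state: {'x': 59, 'a': 49}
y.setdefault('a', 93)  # 49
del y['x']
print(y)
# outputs {'a': 49}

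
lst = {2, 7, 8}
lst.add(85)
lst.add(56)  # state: {2, 7, 8, 56, 85}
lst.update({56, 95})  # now {2, 7, 8, 56, 85, 95}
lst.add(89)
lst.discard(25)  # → {2, 7, 8, 56, 85, 89, 95}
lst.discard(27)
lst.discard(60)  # {2, 7, 8, 56, 85, 89, 95}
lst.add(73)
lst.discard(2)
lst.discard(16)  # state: {7, 8, 56, 73, 85, 89, 95}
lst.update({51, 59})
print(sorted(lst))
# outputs [7, 8, 51, 56, 59, 73, 85, 89, 95]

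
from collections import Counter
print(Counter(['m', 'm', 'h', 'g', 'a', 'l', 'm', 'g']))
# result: Counter({'m': 3, 'g': 2, 'h': 1, 'a': 1, 'l': 1})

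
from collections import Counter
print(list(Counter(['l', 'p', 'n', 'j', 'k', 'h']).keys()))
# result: ['l', 'p', 'n', 'j', 'k', 'h']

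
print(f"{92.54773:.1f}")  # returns 92.5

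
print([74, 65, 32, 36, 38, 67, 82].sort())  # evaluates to None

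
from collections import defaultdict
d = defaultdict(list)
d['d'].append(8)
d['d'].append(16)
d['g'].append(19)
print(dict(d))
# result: {'d': [8, 16], 'g': [19]}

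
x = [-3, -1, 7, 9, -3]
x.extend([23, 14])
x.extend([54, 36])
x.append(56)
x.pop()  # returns 56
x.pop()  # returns 36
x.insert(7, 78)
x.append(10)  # [-3, -1, 7, 9, -3, 23, 14, 78, 54, 10]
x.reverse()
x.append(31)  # [10, 54, 78, 14, 23, -3, 9, 7, -1, -3, 31]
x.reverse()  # [31, -3, -1, 7, 9, -3, 23, 14, 78, 54, 10]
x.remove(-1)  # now [31, -3, 7, 9, -3, 23, 14, 78, 54, 10]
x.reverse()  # [10, 54, 78, 14, 23, -3, 9, 7, -3, 31]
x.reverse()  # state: [31, -3, 7, 9, -3, 23, 14, 78, 54, 10]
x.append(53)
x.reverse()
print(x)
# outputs [53, 10, 54, 78, 14, 23, -3, 9, 7, -3, 31]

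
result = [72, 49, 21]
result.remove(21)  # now [72, 49]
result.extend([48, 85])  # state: [72, 49, 48, 85]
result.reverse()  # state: [85, 48, 49, 72]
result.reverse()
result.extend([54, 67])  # [72, 49, 48, 85, 54, 67]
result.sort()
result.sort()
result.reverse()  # [85, 72, 67, 54, 49, 48]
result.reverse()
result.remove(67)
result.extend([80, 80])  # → [48, 49, 54, 72, 85, 80, 80]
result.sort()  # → [48, 49, 54, 72, 80, 80, 85]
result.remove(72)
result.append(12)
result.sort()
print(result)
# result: [12, 48, 49, 54, 80, 80, 85]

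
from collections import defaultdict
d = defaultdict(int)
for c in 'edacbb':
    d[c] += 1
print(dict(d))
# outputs {'e': 1, 'd': 1, 'a': 1, 'c': 1, 'b': 2}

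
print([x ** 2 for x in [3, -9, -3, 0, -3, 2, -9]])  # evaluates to [9, 81, 9, 0, 9, 4, 81]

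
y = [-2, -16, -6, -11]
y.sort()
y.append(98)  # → [-16, -11, -6, -2, 98]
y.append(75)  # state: [-16, -11, -6, -2, 98, 75]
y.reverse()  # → [75, 98, -2, -6, -11, -16]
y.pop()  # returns -16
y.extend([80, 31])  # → [75, 98, -2, -6, -11, 80, 31]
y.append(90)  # [75, 98, -2, -6, -11, 80, 31, 90]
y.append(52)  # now [75, 98, -2, -6, -11, 80, 31, 90, 52]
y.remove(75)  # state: [98, -2, -6, -11, 80, 31, 90, 52]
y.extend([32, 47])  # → [98, -2, -6, -11, 80, 31, 90, 52, 32, 47]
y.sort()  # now [-11, -6, -2, 31, 32, 47, 52, 80, 90, 98]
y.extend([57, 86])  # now [-11, -6, -2, 31, 32, 47, 52, 80, 90, 98, 57, 86]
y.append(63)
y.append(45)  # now [-11, -6, -2, 31, 32, 47, 52, 80, 90, 98, 57, 86, 63, 45]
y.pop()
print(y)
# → [-11, -6, -2, 31, 32, 47, 52, 80, 90, 98, 57, 86, 63]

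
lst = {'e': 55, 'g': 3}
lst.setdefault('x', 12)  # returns 12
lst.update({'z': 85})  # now {'e': 55, 'g': 3, 'x': 12, 'z': 85}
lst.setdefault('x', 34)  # 12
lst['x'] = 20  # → {'e': 55, 'g': 3, 'x': 20, 'z': 85}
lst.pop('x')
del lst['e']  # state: {'g': 3, 'z': 85}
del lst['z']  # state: {'g': 3}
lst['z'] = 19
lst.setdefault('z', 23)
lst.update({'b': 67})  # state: {'g': 3, 'z': 19, 'b': 67}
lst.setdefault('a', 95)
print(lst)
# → {'g': 3, 'z': 19, 'b': 67, 'a': 95}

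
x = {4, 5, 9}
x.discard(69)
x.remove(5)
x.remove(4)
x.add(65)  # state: {9, 65}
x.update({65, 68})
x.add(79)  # {9, 65, 68, 79}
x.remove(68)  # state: {9, 65, 79}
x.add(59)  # {9, 59, 65, 79}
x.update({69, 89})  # {9, 59, 65, 69, 79, 89}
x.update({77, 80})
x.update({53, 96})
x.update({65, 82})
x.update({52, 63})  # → {9, 52, 53, 59, 63, 65, 69, 77, 79, 80, 82, 89, 96}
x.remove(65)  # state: {9, 52, 53, 59, 63, 69, 77, 79, 80, 82, 89, 96}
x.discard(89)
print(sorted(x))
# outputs [9, 52, 53, 59, 63, 69, 77, 79, 80, 82, 96]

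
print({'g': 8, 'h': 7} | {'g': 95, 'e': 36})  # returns {'g': 95, 'h': 7, 'e': 36}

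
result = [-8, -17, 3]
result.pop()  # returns 3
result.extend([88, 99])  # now [-8, -17, 88, 99]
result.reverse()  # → [99, 88, -17, -8]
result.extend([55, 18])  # [99, 88, -17, -8, 55, 18]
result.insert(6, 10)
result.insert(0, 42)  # [42, 99, 88, -17, -8, 55, 18, 10]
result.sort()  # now [-17, -8, 10, 18, 42, 55, 88, 99]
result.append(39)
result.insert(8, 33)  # [-17, -8, 10, 18, 42, 55, 88, 99, 33, 39]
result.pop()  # 39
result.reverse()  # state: [33, 99, 88, 55, 42, 18, 10, -8, -17]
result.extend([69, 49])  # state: [33, 99, 88, 55, 42, 18, 10, -8, -17, 69, 49]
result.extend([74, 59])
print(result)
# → [33, 99, 88, 55, 42, 18, 10, -8, -17, 69, 49, 74, 59]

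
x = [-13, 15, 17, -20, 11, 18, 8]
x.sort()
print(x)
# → [-20, -13, 8, 11, 15, 17, 18]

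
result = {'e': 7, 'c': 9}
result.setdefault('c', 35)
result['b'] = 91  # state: {'e': 7, 'c': 9, 'b': 91}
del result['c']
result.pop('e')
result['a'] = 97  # {'b': 91, 'a': 97}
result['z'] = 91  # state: {'b': 91, 'a': 97, 'z': 91}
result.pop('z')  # 91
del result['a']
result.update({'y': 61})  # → {'b': 91, 'y': 61}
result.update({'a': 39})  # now {'b': 91, 'y': 61, 'a': 39}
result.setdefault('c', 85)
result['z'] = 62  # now {'b': 91, 'y': 61, 'a': 39, 'c': 85, 'z': 62}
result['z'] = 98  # {'b': 91, 'y': 61, 'a': 39, 'c': 85, 'z': 98}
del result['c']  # {'b': 91, 'y': 61, 'a': 39, 'z': 98}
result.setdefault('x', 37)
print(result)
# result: {'b': 91, 'y': 61, 'a': 39, 'z': 98, 'x': 37}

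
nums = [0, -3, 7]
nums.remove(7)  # [0, -3]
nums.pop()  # -3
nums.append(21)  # [0, 21]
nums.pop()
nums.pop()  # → 0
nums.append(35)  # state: [35]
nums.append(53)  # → [35, 53]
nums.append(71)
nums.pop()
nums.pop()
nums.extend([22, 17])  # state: [35, 22, 17]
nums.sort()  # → [17, 22, 35]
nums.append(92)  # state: [17, 22, 35, 92]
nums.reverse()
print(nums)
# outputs [92, 35, 22, 17]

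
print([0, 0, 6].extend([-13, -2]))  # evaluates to None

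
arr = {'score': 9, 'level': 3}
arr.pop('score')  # 9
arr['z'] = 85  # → {'level': 3, 'z': 85}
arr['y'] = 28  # {'level': 3, 'z': 85, 'y': 28}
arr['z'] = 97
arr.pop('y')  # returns 28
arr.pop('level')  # 3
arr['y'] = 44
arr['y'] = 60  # {'z': 97, 'y': 60}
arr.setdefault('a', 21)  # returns 21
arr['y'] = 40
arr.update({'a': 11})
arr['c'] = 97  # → {'z': 97, 'y': 40, 'a': 11, 'c': 97}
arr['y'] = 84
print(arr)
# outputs {'z': 97, 'y': 84, 'a': 11, 'c': 97}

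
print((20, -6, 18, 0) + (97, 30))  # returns (20, -6, 18, 0, 97, 30)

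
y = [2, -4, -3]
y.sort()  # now [-4, -3, 2]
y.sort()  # [-4, -3, 2]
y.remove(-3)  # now [-4, 2]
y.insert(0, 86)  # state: [86, -4, 2]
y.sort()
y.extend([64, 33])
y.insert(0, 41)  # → [41, -4, 2, 86, 64, 33]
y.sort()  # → [-4, 2, 33, 41, 64, 86]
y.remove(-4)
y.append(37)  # [2, 33, 41, 64, 86, 37]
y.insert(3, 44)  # [2, 33, 41, 44, 64, 86, 37]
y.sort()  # [2, 33, 37, 41, 44, 64, 86]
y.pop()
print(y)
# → [2, 33, 37, 41, 44, 64]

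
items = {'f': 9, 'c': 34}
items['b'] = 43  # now {'f': 9, 'c': 34, 'b': 43}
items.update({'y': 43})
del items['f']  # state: {'c': 34, 'b': 43, 'y': 43}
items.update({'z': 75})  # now {'c': 34, 'b': 43, 'y': 43, 'z': 75}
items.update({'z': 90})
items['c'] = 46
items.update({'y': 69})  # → {'c': 46, 'b': 43, 'y': 69, 'z': 90}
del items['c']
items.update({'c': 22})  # {'b': 43, 'y': 69, 'z': 90, 'c': 22}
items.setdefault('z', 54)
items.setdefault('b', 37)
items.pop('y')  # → 69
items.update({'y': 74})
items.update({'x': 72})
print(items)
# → {'b': 43, 'z': 90, 'c': 22, 'y': 74, 'x': 72}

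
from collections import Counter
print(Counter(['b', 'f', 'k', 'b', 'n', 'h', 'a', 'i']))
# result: Counter({'b': 2, 'f': 1, 'k': 1, 'n': 1, 'h': 1, 'a': 1, 'i': 1})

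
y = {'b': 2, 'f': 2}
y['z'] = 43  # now {'b': 2, 'f': 2, 'z': 43}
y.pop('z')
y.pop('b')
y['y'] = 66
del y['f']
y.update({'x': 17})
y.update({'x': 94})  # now {'y': 66, 'x': 94}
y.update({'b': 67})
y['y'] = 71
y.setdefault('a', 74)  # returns 74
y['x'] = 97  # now {'y': 71, 'x': 97, 'b': 67, 'a': 74}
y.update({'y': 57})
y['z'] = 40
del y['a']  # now {'y': 57, 'x': 97, 'b': 67, 'z': 40}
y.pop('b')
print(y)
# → {'y': 57, 'x': 97, 'z': 40}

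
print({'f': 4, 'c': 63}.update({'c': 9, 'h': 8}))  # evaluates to None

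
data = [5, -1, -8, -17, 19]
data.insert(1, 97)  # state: [5, 97, -1, -8, -17, 19]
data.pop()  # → 19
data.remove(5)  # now [97, -1, -8, -17]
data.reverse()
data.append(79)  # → [-17, -8, -1, 97, 79]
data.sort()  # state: [-17, -8, -1, 79, 97]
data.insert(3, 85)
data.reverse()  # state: [97, 79, 85, -1, -8, -17]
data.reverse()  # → [-17, -8, -1, 85, 79, 97]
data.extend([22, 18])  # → [-17, -8, -1, 85, 79, 97, 22, 18]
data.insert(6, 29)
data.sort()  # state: [-17, -8, -1, 18, 22, 29, 79, 85, 97]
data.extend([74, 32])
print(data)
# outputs [-17, -8, -1, 18, 22, 29, 79, 85, 97, 74, 32]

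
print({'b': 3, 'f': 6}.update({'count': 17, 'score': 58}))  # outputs None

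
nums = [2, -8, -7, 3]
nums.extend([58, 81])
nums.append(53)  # [2, -8, -7, 3, 58, 81, 53]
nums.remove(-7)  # [2, -8, 3, 58, 81, 53]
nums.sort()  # [-8, 2, 3, 53, 58, 81]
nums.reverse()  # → [81, 58, 53, 3, 2, -8]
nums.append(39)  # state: [81, 58, 53, 3, 2, -8, 39]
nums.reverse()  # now [39, -8, 2, 3, 53, 58, 81]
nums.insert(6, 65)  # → [39, -8, 2, 3, 53, 58, 65, 81]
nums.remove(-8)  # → [39, 2, 3, 53, 58, 65, 81]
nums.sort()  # [2, 3, 39, 53, 58, 65, 81]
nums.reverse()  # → [81, 65, 58, 53, 39, 3, 2]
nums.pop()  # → 2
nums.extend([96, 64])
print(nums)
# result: [81, 65, 58, 53, 39, 3, 96, 64]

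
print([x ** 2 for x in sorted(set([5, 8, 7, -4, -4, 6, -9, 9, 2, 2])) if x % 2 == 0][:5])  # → [16, 4, 36, 64]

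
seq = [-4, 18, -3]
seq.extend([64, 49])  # [-4, 18, -3, 64, 49]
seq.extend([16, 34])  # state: [-4, 18, -3, 64, 49, 16, 34]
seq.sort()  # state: [-4, -3, 16, 18, 34, 49, 64]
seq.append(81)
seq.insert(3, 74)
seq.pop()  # 81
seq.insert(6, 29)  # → [-4, -3, 16, 74, 18, 34, 29, 49, 64]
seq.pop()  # 64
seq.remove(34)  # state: [-4, -3, 16, 74, 18, 29, 49]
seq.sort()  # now [-4, -3, 16, 18, 29, 49, 74]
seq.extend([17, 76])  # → [-4, -3, 16, 18, 29, 49, 74, 17, 76]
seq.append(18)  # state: [-4, -3, 16, 18, 29, 49, 74, 17, 76, 18]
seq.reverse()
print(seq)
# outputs [18, 76, 17, 74, 49, 29, 18, 16, -3, -4]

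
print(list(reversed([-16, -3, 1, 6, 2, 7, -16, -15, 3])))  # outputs [3, -15, -16, 7, 2, 6, 1, -3, -16]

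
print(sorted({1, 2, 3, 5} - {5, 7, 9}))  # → [1, 2, 3]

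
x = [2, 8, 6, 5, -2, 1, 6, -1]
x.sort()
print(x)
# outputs [-2, -1, 1, 2, 5, 6, 6, 8]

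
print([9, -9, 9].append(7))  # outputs None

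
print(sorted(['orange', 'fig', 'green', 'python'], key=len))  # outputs ['fig', 'green', 'orange', 'python']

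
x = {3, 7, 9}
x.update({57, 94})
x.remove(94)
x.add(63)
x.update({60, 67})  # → {3, 7, 9, 57, 60, 63, 67}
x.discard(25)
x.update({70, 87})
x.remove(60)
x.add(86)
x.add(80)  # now {3, 7, 9, 57, 63, 67, 70, 80, 86, 87}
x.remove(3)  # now {7, 9, 57, 63, 67, 70, 80, 86, 87}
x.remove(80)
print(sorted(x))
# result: [7, 9, 57, 63, 67, 70, 86, 87]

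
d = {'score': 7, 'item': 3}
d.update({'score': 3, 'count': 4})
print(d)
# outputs {'score': 3, 'item': 3, 'count': 4}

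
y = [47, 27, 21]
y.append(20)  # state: [47, 27, 21, 20]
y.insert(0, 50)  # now [50, 47, 27, 21, 20]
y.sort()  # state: [20, 21, 27, 47, 50]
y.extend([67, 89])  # [20, 21, 27, 47, 50, 67, 89]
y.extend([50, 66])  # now [20, 21, 27, 47, 50, 67, 89, 50, 66]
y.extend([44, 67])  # [20, 21, 27, 47, 50, 67, 89, 50, 66, 44, 67]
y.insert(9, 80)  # [20, 21, 27, 47, 50, 67, 89, 50, 66, 80, 44, 67]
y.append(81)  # [20, 21, 27, 47, 50, 67, 89, 50, 66, 80, 44, 67, 81]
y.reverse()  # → [81, 67, 44, 80, 66, 50, 89, 67, 50, 47, 27, 21, 20]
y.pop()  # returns 20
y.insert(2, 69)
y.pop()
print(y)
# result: [81, 67, 69, 44, 80, 66, 50, 89, 67, 50, 47, 27]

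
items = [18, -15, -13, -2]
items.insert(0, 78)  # [78, 18, -15, -13, -2]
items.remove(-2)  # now [78, 18, -15, -13]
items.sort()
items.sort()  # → [-15, -13, 18, 78]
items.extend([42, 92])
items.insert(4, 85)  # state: [-15, -13, 18, 78, 85, 42, 92]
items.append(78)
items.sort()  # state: [-15, -13, 18, 42, 78, 78, 85, 92]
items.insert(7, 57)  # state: [-15, -13, 18, 42, 78, 78, 85, 57, 92]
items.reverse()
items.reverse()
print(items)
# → [-15, -13, 18, 42, 78, 78, 85, 57, 92]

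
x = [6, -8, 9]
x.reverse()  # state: [9, -8, 6]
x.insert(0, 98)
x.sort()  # [-8, 6, 9, 98]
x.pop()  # 98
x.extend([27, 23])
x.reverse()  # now [23, 27, 9, 6, -8]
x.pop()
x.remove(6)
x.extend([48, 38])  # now [23, 27, 9, 48, 38]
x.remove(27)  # [23, 9, 48, 38]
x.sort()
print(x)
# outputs [9, 23, 38, 48]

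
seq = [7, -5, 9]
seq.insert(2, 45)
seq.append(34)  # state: [7, -5, 45, 9, 34]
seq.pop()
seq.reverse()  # [9, 45, -5, 7]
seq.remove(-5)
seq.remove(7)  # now [9, 45]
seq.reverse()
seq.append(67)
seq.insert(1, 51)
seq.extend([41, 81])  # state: [45, 51, 9, 67, 41, 81]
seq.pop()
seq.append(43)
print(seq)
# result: [45, 51, 9, 67, 41, 43]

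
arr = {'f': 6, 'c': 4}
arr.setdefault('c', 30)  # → 4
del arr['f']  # {'c': 4}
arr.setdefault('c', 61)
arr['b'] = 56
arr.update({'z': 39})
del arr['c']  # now {'b': 56, 'z': 39}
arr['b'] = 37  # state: {'b': 37, 'z': 39}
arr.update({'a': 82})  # {'b': 37, 'z': 39, 'a': 82}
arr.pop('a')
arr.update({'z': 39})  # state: {'b': 37, 'z': 39}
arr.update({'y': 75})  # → {'b': 37, 'z': 39, 'y': 75}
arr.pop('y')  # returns 75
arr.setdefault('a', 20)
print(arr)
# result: {'b': 37, 'z': 39, 'a': 20}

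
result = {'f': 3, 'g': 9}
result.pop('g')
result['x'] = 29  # {'f': 3, 'x': 29}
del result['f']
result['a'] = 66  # {'x': 29, 'a': 66}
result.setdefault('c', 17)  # 17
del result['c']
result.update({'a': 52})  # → {'x': 29, 'a': 52}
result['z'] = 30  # {'x': 29, 'a': 52, 'z': 30}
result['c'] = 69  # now {'x': 29, 'a': 52, 'z': 30, 'c': 69}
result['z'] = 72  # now {'x': 29, 'a': 52, 'z': 72, 'c': 69}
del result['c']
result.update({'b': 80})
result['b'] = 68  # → {'x': 29, 'a': 52, 'z': 72, 'b': 68}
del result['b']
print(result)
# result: {'x': 29, 'a': 52, 'z': 72}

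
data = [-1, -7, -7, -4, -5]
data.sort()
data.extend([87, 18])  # [-7, -7, -5, -4, -1, 87, 18]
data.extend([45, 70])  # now [-7, -7, -5, -4, -1, 87, 18, 45, 70]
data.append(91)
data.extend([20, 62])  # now [-7, -7, -5, -4, -1, 87, 18, 45, 70, 91, 20, 62]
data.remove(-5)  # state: [-7, -7, -4, -1, 87, 18, 45, 70, 91, 20, 62]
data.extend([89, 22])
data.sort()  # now [-7, -7, -4, -1, 18, 20, 22, 45, 62, 70, 87, 89, 91]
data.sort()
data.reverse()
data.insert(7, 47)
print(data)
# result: [91, 89, 87, 70, 62, 45, 22, 47, 20, 18, -1, -4, -7, -7]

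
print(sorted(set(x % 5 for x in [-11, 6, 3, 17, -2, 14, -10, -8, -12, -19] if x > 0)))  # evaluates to [1, 2, 3, 4]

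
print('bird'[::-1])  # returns drib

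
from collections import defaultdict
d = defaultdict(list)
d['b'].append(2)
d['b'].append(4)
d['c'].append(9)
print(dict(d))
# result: {'b': [2, 4], 'c': [9]}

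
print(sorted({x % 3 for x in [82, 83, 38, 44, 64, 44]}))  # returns [1, 2]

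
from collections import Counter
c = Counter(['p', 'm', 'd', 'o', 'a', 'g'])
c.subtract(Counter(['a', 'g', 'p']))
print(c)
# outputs Counter({'m': 1, 'd': 1, 'o': 1, 'p': 0, 'a': 0, 'g': 0})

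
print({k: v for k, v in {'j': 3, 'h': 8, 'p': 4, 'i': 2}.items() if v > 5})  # {'h': 8}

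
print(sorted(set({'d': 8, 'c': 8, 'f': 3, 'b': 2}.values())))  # [2, 3, 8]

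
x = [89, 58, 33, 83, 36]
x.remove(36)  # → [89, 58, 33, 83]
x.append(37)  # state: [89, 58, 33, 83, 37]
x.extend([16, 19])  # [89, 58, 33, 83, 37, 16, 19]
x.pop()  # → 19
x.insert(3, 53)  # [89, 58, 33, 53, 83, 37, 16]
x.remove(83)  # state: [89, 58, 33, 53, 37, 16]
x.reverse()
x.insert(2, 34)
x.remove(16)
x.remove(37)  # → [34, 53, 33, 58, 89]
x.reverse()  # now [89, 58, 33, 53, 34]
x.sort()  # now [33, 34, 53, 58, 89]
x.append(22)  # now [33, 34, 53, 58, 89, 22]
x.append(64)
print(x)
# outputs [33, 34, 53, 58, 89, 22, 64]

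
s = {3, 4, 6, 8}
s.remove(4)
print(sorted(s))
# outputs [3, 6, 8]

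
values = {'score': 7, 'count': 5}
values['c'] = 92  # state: {'score': 7, 'count': 5, 'c': 92}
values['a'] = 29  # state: {'score': 7, 'count': 5, 'c': 92, 'a': 29}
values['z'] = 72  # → {'score': 7, 'count': 5, 'c': 92, 'a': 29, 'z': 72}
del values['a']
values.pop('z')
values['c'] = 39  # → {'score': 7, 'count': 5, 'c': 39}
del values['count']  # {'score': 7, 'c': 39}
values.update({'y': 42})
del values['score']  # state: {'c': 39, 'y': 42}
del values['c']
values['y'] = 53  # {'y': 53}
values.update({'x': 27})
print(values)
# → {'y': 53, 'x': 27}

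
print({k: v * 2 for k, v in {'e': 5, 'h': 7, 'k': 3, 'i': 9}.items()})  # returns {'e': 10, 'h': 14, 'k': 6, 'i': 18}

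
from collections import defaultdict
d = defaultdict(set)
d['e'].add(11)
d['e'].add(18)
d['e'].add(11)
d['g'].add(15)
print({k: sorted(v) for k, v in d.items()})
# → {'e': [11, 18], 'g': [15]}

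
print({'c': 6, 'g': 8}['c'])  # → 6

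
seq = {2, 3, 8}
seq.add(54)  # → {2, 3, 8, 54}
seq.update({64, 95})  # {2, 3, 8, 54, 64, 95}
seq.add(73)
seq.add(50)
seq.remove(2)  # {3, 8, 50, 54, 64, 73, 95}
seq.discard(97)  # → {3, 8, 50, 54, 64, 73, 95}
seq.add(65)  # {3, 8, 50, 54, 64, 65, 73, 95}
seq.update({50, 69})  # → {3, 8, 50, 54, 64, 65, 69, 73, 95}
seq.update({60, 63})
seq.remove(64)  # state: {3, 8, 50, 54, 60, 63, 65, 69, 73, 95}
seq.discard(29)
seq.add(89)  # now {3, 8, 50, 54, 60, 63, 65, 69, 73, 89, 95}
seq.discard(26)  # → {3, 8, 50, 54, 60, 63, 65, 69, 73, 89, 95}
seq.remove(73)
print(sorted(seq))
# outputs [3, 8, 50, 54, 60, 63, 65, 69, 89, 95]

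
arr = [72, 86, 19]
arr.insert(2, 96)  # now [72, 86, 96, 19]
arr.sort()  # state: [19, 72, 86, 96]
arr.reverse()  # [96, 86, 72, 19]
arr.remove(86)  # [96, 72, 19]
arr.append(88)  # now [96, 72, 19, 88]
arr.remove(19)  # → [96, 72, 88]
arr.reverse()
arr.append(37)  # [88, 72, 96, 37]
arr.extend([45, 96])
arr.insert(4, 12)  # [88, 72, 96, 37, 12, 45, 96]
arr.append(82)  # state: [88, 72, 96, 37, 12, 45, 96, 82]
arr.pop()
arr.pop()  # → 96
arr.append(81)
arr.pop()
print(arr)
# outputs [88, 72, 96, 37, 12, 45]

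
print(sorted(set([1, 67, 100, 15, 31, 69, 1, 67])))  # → [1, 15, 31, 67, 69, 100]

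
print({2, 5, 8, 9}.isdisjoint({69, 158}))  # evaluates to True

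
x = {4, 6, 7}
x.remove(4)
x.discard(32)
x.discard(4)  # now {6, 7}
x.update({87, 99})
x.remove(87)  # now {6, 7, 99}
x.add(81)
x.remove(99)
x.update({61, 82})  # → {6, 7, 61, 81, 82}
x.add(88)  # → {6, 7, 61, 81, 82, 88}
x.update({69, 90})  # {6, 7, 61, 69, 81, 82, 88, 90}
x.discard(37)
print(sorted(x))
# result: [6, 7, 61, 69, 81, 82, 88, 90]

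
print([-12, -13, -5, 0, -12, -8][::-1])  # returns [-8, -12, 0, -5, -13, -12]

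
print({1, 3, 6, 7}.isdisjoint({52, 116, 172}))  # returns True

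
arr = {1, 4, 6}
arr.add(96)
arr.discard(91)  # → {1, 4, 6, 96}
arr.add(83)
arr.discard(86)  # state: {1, 4, 6, 83, 96}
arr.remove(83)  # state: {1, 4, 6, 96}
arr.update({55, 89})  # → {1, 4, 6, 55, 89, 96}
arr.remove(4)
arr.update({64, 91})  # {1, 6, 55, 64, 89, 91, 96}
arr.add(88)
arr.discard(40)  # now {1, 6, 55, 64, 88, 89, 91, 96}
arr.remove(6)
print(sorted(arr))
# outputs [1, 55, 64, 88, 89, 91, 96]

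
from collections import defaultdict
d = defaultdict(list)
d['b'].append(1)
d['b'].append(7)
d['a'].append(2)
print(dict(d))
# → {'b': [1, 7], 'a': [2]}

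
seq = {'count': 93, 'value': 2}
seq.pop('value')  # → 2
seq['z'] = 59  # {'count': 93, 'z': 59}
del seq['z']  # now {'count': 93}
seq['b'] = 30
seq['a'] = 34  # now {'count': 93, 'b': 30, 'a': 34}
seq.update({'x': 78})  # {'count': 93, 'b': 30, 'a': 34, 'x': 78}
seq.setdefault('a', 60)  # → 34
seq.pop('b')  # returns 30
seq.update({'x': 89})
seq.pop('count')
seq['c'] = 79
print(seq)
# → {'a': 34, 'x': 89, 'c': 79}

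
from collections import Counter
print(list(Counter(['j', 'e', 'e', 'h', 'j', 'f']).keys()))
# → ['j', 'e', 'h', 'f']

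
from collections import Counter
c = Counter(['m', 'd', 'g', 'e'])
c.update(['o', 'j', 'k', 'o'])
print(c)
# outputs Counter({'o': 2, 'm': 1, 'd': 1, 'g': 1, 'e': 1, 'j': 1, 'k': 1})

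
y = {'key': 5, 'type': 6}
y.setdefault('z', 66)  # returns 66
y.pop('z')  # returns 66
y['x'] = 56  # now {'key': 5, 'type': 6, 'x': 56}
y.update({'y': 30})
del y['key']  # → {'type': 6, 'x': 56, 'y': 30}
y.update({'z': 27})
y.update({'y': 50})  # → {'type': 6, 'x': 56, 'y': 50, 'z': 27}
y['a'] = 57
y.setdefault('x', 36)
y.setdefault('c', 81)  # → 81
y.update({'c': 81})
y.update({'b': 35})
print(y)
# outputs {'type': 6, 'x': 56, 'y': 50, 'z': 27, 'a': 57, 'c': 81, 'b': 35}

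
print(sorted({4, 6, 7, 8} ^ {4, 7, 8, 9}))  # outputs [6, 9]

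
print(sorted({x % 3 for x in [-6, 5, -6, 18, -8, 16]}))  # [0, 1, 2]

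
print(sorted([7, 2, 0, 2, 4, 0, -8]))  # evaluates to [-8, 0, 0, 2, 2, 4, 7]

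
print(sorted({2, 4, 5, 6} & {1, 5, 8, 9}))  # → [5]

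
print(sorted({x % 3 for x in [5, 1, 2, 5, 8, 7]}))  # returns [1, 2]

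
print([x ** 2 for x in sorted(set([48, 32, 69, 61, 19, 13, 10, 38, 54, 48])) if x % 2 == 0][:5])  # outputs [100, 1024, 1444, 2304, 2916]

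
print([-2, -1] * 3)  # [-2, -1, -2, -1, -2, -1]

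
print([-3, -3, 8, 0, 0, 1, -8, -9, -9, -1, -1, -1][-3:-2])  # [-1]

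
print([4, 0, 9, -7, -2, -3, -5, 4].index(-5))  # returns 6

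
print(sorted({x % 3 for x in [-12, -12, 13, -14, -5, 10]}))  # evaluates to [0, 1]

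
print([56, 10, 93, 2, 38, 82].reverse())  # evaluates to None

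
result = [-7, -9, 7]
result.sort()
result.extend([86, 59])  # [-9, -7, 7, 86, 59]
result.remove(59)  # [-9, -7, 7, 86]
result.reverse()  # [86, 7, -7, -9]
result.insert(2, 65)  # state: [86, 7, 65, -7, -9]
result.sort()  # [-9, -7, 7, 65, 86]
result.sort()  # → [-9, -7, 7, 65, 86]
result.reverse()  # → [86, 65, 7, -7, -9]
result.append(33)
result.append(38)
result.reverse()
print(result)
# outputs [38, 33, -9, -7, 7, 65, 86]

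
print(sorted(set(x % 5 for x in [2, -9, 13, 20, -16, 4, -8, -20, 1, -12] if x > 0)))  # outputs [0, 1, 2, 3, 4]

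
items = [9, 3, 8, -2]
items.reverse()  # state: [-2, 8, 3, 9]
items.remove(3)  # [-2, 8, 9]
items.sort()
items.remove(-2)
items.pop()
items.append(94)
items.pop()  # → 94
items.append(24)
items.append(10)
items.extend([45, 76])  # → [8, 24, 10, 45, 76]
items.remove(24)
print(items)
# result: [8, 10, 45, 76]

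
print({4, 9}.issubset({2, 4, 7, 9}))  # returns True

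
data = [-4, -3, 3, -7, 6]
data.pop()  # 6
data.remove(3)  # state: [-4, -3, -7]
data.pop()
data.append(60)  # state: [-4, -3, 60]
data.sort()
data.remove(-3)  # [-4, 60]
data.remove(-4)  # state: [60]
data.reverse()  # [60]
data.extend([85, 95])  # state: [60, 85, 95]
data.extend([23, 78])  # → [60, 85, 95, 23, 78]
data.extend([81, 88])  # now [60, 85, 95, 23, 78, 81, 88]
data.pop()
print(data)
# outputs [60, 85, 95, 23, 78, 81]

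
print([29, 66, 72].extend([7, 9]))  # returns None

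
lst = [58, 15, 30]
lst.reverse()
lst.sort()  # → [15, 30, 58]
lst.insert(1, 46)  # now [15, 46, 30, 58]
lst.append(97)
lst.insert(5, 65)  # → [15, 46, 30, 58, 97, 65]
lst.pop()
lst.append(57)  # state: [15, 46, 30, 58, 97, 57]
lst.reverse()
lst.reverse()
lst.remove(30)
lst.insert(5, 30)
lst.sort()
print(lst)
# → [15, 30, 46, 57, 58, 97]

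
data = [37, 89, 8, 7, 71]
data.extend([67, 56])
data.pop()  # 56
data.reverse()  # [67, 71, 7, 8, 89, 37]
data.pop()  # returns 37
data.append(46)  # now [67, 71, 7, 8, 89, 46]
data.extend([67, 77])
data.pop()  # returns 77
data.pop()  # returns 67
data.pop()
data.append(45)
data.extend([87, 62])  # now [67, 71, 7, 8, 89, 45, 87, 62]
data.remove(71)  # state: [67, 7, 8, 89, 45, 87, 62]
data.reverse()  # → [62, 87, 45, 89, 8, 7, 67]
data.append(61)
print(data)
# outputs [62, 87, 45, 89, 8, 7, 67, 61]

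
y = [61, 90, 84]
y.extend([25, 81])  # [61, 90, 84, 25, 81]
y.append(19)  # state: [61, 90, 84, 25, 81, 19]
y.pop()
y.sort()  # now [25, 61, 81, 84, 90]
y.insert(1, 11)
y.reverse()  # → [90, 84, 81, 61, 11, 25]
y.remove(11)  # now [90, 84, 81, 61, 25]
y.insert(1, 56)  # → [90, 56, 84, 81, 61, 25]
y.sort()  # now [25, 56, 61, 81, 84, 90]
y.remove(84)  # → [25, 56, 61, 81, 90]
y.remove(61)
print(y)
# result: [25, 56, 81, 90]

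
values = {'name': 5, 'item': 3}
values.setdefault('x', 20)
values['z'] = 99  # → {'name': 5, 'item': 3, 'x': 20, 'z': 99}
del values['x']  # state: {'name': 5, 'item': 3, 'z': 99}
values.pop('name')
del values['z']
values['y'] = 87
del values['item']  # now {'y': 87}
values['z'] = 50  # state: {'y': 87, 'z': 50}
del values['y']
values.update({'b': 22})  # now {'z': 50, 'b': 22}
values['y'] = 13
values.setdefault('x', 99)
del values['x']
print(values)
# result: {'z': 50, 'b': 22, 'y': 13}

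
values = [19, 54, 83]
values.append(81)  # [19, 54, 83, 81]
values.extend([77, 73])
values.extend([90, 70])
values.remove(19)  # [54, 83, 81, 77, 73, 90, 70]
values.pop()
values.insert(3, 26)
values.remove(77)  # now [54, 83, 81, 26, 73, 90]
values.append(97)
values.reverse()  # [97, 90, 73, 26, 81, 83, 54]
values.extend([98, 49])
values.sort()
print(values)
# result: [26, 49, 54, 73, 81, 83, 90, 97, 98]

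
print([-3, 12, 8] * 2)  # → [-3, 12, 8, -3, 12, 8]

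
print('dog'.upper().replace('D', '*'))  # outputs *OG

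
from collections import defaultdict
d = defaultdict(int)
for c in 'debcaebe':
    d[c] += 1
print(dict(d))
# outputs {'d': 1, 'e': 3, 'b': 2, 'c': 1, 'a': 1}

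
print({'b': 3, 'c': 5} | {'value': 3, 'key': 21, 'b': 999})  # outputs {'b': 999, 'c': 5, 'value': 3, 'key': 21}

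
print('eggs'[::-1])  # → sgge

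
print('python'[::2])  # pto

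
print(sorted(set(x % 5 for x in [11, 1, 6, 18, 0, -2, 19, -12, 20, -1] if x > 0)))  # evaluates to [0, 1, 3, 4]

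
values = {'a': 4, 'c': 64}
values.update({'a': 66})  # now {'a': 66, 'c': 64}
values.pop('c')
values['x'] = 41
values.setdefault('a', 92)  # 66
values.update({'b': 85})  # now {'a': 66, 'x': 41, 'b': 85}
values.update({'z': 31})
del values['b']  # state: {'a': 66, 'x': 41, 'z': 31}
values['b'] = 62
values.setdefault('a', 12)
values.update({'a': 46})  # {'a': 46, 'x': 41, 'z': 31, 'b': 62}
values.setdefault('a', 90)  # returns 46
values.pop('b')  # 62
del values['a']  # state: {'x': 41, 'z': 31}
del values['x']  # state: {'z': 31}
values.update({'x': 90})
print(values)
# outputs {'z': 31, 'x': 90}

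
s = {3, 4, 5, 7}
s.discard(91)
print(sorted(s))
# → [3, 4, 5, 7]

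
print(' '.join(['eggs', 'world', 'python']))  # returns eggs world python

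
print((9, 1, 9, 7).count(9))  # 2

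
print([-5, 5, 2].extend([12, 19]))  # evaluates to None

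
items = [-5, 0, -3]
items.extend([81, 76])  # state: [-5, 0, -3, 81, 76]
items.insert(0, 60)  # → [60, -5, 0, -3, 81, 76]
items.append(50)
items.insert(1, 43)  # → [60, 43, -5, 0, -3, 81, 76, 50]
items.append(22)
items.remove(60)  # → [43, -5, 0, -3, 81, 76, 50, 22]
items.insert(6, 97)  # [43, -5, 0, -3, 81, 76, 97, 50, 22]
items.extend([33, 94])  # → [43, -5, 0, -3, 81, 76, 97, 50, 22, 33, 94]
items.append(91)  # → [43, -5, 0, -3, 81, 76, 97, 50, 22, 33, 94, 91]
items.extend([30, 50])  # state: [43, -5, 0, -3, 81, 76, 97, 50, 22, 33, 94, 91, 30, 50]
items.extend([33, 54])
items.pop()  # 54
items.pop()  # 33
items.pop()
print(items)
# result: [43, -5, 0, -3, 81, 76, 97, 50, 22, 33, 94, 91, 30]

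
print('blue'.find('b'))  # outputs 0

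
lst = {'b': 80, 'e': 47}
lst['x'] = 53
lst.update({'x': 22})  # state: {'b': 80, 'e': 47, 'x': 22}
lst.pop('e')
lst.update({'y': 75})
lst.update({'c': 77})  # {'b': 80, 'x': 22, 'y': 75, 'c': 77}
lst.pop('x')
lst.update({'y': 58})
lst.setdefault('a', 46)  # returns 46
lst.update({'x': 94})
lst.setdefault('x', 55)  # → 94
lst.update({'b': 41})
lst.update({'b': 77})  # {'b': 77, 'y': 58, 'c': 77, 'a': 46, 'x': 94}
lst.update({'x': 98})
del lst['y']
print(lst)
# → {'b': 77, 'c': 77, 'a': 46, 'x': 98}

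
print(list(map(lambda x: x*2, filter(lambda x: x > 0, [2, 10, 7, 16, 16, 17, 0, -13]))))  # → [4, 20, 14, 32, 32, 34]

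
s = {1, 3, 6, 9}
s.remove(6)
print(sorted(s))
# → [1, 3, 9]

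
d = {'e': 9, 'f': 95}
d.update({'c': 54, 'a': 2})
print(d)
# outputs {'e': 9, 'f': 95, 'c': 54, 'a': 2}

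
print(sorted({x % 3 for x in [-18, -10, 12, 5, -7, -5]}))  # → [0, 1, 2]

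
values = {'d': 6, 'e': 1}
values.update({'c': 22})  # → {'d': 6, 'e': 1, 'c': 22}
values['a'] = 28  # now {'d': 6, 'e': 1, 'c': 22, 'a': 28}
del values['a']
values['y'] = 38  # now {'d': 6, 'e': 1, 'c': 22, 'y': 38}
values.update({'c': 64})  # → {'d': 6, 'e': 1, 'c': 64, 'y': 38}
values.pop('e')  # 1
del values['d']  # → {'c': 64, 'y': 38}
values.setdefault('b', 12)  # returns 12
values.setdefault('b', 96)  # 12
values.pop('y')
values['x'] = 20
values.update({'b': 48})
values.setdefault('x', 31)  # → 20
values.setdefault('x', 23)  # 20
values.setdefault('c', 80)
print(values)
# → {'c': 64, 'b': 48, 'x': 20}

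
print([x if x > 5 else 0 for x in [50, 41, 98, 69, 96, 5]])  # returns [50, 41, 98, 69, 96, 0]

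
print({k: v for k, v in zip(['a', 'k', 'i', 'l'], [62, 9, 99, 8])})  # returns {'a': 62, 'k': 9, 'i': 99, 'l': 8}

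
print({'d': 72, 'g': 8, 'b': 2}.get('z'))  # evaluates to None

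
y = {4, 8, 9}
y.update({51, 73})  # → {4, 8, 9, 51, 73}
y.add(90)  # {4, 8, 9, 51, 73, 90}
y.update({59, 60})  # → {4, 8, 9, 51, 59, 60, 73, 90}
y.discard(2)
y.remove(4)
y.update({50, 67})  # {8, 9, 50, 51, 59, 60, 67, 73, 90}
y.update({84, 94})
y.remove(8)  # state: {9, 50, 51, 59, 60, 67, 73, 84, 90, 94}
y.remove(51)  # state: {9, 50, 59, 60, 67, 73, 84, 90, 94}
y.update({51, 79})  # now {9, 50, 51, 59, 60, 67, 73, 79, 84, 90, 94}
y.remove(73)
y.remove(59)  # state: {9, 50, 51, 60, 67, 79, 84, 90, 94}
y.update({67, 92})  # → {9, 50, 51, 60, 67, 79, 84, 90, 92, 94}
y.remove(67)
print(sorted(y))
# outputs [9, 50, 51, 60, 79, 84, 90, 92, 94]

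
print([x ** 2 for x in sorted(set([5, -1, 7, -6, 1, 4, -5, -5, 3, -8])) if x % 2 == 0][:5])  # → [64, 36, 16]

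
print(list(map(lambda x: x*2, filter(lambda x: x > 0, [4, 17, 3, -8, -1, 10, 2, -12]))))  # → [8, 34, 6, 20, 4]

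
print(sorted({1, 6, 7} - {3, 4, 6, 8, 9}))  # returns [1, 7]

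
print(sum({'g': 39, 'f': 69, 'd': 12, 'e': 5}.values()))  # 125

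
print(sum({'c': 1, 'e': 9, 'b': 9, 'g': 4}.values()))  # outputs 23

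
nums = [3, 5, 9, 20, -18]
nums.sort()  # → [-18, 3, 5, 9, 20]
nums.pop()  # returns 20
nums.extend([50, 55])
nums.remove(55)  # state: [-18, 3, 5, 9, 50]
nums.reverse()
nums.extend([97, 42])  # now [50, 9, 5, 3, -18, 97, 42]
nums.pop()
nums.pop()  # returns 97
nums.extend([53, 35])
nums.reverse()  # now [35, 53, -18, 3, 5, 9, 50]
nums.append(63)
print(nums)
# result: [35, 53, -18, 3, 5, 9, 50, 63]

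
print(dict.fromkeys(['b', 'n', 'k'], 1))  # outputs {'b': 1, 'n': 1, 'k': 1}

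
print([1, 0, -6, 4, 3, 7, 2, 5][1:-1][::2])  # [0, 4, 7]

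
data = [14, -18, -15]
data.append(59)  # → [14, -18, -15, 59]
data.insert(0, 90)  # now [90, 14, -18, -15, 59]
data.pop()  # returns 59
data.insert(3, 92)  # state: [90, 14, -18, 92, -15]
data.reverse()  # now [-15, 92, -18, 14, 90]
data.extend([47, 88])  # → [-15, 92, -18, 14, 90, 47, 88]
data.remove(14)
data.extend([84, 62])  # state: [-15, 92, -18, 90, 47, 88, 84, 62]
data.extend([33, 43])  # [-15, 92, -18, 90, 47, 88, 84, 62, 33, 43]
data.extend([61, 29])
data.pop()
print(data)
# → [-15, 92, -18, 90, 47, 88, 84, 62, 33, 43, 61]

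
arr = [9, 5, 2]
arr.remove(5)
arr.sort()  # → [2, 9]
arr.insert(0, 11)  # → [11, 2, 9]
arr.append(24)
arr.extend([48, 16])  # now [11, 2, 9, 24, 48, 16]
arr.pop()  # 16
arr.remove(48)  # [11, 2, 9, 24]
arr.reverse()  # [24, 9, 2, 11]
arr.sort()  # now [2, 9, 11, 24]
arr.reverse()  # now [24, 11, 9, 2]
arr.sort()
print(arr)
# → [2, 9, 11, 24]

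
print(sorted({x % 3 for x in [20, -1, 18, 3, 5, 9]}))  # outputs [0, 2]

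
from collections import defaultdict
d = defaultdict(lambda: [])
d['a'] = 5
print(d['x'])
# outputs []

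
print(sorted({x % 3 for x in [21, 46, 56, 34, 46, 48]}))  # [0, 1, 2]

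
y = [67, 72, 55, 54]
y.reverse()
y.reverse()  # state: [67, 72, 55, 54]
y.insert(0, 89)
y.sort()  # [54, 55, 67, 72, 89]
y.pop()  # 89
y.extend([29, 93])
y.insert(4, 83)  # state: [54, 55, 67, 72, 83, 29, 93]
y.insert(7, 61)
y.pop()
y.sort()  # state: [29, 54, 55, 67, 72, 83, 93]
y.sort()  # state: [29, 54, 55, 67, 72, 83, 93]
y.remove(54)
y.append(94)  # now [29, 55, 67, 72, 83, 93, 94]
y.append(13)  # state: [29, 55, 67, 72, 83, 93, 94, 13]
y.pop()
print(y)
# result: [29, 55, 67, 72, 83, 93, 94]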